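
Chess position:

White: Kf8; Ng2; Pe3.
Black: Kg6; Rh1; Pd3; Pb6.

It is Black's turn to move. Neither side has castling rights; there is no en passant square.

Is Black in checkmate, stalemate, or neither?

Black to move; black king on g6.
In check: no.
Legal moves for Black include: Kh7, Kh6, Kf6, Kh5, Kg5, Kf5, Rh8+, Rh7, Rh6, Rh5, Rh4, Rh3, Rh2, Rg1, Rf1+, Re1, Rd1, Rc1, ... (list truncated; more exist).
Black has legal moves and is not in check → neither.

neither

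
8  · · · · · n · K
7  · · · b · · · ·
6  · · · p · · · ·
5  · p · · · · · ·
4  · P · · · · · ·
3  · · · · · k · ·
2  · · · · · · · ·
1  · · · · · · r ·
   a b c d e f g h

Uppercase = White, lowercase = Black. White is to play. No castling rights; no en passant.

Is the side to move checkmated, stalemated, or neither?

stalemate

White to move; white king on h8.
In check: no.
King squares — g7: attacked by Rg1; h7: attacked by Nf8; g8: attacked by Rg1.
Legal moves for White: none.
Not in check and no legal moves → stalemate.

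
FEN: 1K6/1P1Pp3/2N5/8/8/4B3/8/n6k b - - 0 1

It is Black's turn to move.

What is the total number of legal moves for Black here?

Black to move; king on h1.
In check: no.
Legal moves: Kh2, Kg2, Nb3, Nc2, e6, e5.
Count: 6.

6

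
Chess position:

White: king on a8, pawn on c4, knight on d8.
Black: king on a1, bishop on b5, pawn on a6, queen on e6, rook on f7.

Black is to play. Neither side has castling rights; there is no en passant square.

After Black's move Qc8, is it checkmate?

After Qc8: white king on a8; in check: yes, from the black queen on c8.
King squares — a7: attacked by Rf7; b7: attacked by Rf7; b8: attacked by Qc8.
White has no legal moves → checkmate.

yes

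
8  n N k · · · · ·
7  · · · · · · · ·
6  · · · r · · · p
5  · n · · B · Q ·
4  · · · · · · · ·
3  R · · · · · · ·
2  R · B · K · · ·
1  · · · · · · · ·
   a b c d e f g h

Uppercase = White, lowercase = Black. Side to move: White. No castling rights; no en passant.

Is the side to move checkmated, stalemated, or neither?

neither

White to move; white king on e2.
In check: no.
Legal moves for White include: Nd7, Nc6, Na6, Qg8+, Qd8+, Qg7, Qe7, Qxh6, Qg6, Qf6, Qh5, Qf5+, Qh4, Qg4+, Qf4, Qg3, Qe3, Qg2, ... (list truncated; more exist).
White has legal moves and is not in check → neither.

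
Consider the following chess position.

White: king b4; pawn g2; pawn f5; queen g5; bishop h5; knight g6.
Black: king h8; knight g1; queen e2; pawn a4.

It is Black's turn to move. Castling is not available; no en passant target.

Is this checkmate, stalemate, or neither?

neither

Black to move; black king on h8.
In check: yes, from the white knight on g6.
Legal moves for Black: Kg8, Kh7, Kg7.
Black is in check but has 3 legal moves → neither.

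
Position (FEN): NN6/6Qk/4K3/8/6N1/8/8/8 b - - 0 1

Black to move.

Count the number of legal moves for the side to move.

Black to move; king on h7.
In check: yes, from the white queen on g7.
Legal moves: Kxg7.
Count: 1.

1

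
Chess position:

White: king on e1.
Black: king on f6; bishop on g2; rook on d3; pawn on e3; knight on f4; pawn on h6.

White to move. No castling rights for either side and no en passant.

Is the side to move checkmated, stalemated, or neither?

stalemate

White to move; white king on e1.
In check: no.
King squares — d1: attacked by Rd3; f1: attacked by Bg2; d2: attacked by Rd3; e2: attacked by Nf4; f2: attacked by Pe3.
Legal moves for White: none.
Not in check and no legal moves → stalemate.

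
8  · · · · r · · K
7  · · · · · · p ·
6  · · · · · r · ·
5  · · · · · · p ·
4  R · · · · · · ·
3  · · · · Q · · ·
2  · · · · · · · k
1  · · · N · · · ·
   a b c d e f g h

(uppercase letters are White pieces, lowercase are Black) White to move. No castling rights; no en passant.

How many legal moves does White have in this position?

3

White to move; king on h8.
In check: yes, from the black rook on e8.
Legal moves: Kh7, Kxg7, Qxe8.
Count: 3.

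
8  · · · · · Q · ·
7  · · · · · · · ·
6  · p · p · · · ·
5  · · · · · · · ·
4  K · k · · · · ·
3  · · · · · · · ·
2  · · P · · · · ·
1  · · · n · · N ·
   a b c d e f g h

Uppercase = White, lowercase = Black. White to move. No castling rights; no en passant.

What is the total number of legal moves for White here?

White to move; king on a4.
In check: no.
Legal moves: Qh8, Qg8+, Qe8, Qd8, Qc8+, Qb8, Qa8, Qg7, Qf7+, Qe7, Qh6, Qf6, Qxd6, Qf5, Qf4+, Qf3, Qf2, Qf1+, Ka3, Nh3, Nf3, Ne2, c3.
Count: 23.

23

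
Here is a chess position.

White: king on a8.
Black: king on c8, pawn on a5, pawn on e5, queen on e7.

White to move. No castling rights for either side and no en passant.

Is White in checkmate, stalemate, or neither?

White to move; white king on a8.
In check: no.
King squares — a7: attacked by Qe7; b7: attacked by Qe7; b8: attacked by Kc8.
Legal moves for White: none.
Not in check and no legal moves → stalemate.

stalemate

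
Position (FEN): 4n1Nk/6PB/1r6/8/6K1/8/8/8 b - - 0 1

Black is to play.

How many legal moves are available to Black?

3

Black to move; king on h8.
In check: yes, from the white pawn on g7.
Legal moves: Kxh7, Kxg7, Nxg7.
Count: 3.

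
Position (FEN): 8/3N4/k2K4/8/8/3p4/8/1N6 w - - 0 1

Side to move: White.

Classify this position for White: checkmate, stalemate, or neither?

White to move; white king on d6.
In check: no.
Legal moves for White: Nf8, Nb8+, Nf6, Nb6, Ne5, Nc5+, Ke7, Kc7, Ke6, Kc6, Ke5, Kd5, Kc5, Nc3, Na3, Nd2.
White has 16 legal moves and is not in check → neither.

neither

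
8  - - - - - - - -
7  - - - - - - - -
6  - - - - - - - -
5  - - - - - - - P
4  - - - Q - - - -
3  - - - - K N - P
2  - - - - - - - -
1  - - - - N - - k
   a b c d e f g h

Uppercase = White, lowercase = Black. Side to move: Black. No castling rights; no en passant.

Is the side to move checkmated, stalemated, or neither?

stalemate

Black to move; black king on h1.
In check: no.
King squares — g1: attacked by Nf3; g2: attacked by Ne1; h2: attacked by Nf3.
Legal moves for Black: none.
Not in check and no legal moves → stalemate.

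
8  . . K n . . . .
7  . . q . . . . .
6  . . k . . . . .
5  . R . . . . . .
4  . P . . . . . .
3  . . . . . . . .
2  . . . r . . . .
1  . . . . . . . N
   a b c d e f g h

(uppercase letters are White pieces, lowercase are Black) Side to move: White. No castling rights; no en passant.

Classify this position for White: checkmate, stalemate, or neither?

White to move; white king on c8.
In check: yes, from the black queen on c7.
King squares — b7: attacked by Kc6; c7: attacked by Kc6; d7: attacked by Rd2; b8: attacked by Qc7; d8: attacked by Rd2.
Legal moves for White: none.
In check with no legal moves → checkmate.

checkmate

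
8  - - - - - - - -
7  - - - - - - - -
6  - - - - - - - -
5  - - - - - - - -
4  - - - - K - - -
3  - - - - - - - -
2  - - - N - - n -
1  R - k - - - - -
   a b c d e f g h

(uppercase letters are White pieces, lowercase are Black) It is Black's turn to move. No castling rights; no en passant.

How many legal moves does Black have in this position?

Black to move; king on c1.
In check: yes, from the white rook on a1.
Legal moves: Kxd2, Kc2, Kb2.
Count: 3.

3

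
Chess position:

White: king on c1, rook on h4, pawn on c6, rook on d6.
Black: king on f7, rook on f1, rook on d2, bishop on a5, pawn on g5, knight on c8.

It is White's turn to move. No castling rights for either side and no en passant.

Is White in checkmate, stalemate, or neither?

White to move; white king on c1.
In check: yes, from the black rook on f1.
King squares — b1: attacked by Rf1; d1: attacked by Rf1; b2: attacked by Rd2; c2: attacked by Rd2; d2: attacked by Ba5.
Legal moves for White: none.
In check with no legal moves → checkmate.

checkmate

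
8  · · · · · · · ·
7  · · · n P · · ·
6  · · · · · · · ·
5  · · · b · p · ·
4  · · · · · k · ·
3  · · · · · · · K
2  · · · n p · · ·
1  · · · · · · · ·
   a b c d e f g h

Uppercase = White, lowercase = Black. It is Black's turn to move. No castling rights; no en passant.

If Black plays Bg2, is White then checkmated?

After Bg2: white king on h3; in check: yes, from the black bishop on g2.
White has 3 legal replies: Kh4, Kh2, Kxg2.
In check but a legal move exists → not checkmate.

no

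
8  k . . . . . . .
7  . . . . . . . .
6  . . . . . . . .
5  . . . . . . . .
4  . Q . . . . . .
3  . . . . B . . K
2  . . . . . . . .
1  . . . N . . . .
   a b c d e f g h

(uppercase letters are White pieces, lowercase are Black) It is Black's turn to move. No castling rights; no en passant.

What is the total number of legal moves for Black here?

0

Black to move; king on a8.
In check: no.
Legal moves: none.
Count: 0.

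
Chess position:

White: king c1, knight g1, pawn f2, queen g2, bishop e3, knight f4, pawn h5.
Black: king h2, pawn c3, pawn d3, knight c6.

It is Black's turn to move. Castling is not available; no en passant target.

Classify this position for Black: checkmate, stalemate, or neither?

Black to move; black king on h2.
In check: yes, from the white queen on g2.
King squares — g1: attacked by Qg2; h1: attacked by Qg2; g2: attacked by Nf4; g3: attacked by Pf2; h3: attacked by Ng1.
Legal moves for Black: none.
In check with no legal moves → checkmate.

checkmate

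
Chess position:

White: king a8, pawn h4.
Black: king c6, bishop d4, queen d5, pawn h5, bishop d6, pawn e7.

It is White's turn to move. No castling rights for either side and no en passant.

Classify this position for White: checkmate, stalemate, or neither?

stalemate

White to move; white king on a8.
In check: no.
King squares — a7: attacked by Bd4; b7: attacked by Kc6; b8: attacked by Bd6.
Legal moves for White: none.
Not in check and no legal moves → stalemate.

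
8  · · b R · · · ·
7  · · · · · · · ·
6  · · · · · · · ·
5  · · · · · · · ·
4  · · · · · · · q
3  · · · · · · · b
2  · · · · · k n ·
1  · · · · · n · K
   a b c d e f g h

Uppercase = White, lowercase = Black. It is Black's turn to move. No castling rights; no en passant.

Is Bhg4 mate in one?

After Bhg4: white king on h1; in check: yes, from the black queen on h4.
King squares — g1: attacked by Kf2; g2: attacked by Kf2; h2: attacked by Nf1.
White has no legal moves → checkmate.

yes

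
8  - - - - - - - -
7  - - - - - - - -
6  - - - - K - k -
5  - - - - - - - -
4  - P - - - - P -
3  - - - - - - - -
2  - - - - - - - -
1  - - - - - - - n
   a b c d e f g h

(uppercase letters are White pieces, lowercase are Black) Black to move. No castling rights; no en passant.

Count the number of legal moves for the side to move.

6

Black to move; king on g6.
In check: no.
Legal moves: Kh7, Kg7, Kh6, Kg5, Ng3, Nf2.
Count: 6.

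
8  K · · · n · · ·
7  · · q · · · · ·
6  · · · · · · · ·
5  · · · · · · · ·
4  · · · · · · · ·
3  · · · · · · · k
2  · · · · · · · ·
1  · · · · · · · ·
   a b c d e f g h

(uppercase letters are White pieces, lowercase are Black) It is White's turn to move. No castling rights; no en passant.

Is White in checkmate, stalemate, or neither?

White to move; white king on a8.
In check: no.
King squares — a7: attacked by Qc7; b7: attacked by Qc7; b8: attacked by Qc7.
Legal moves for White: none.
Not in check and no legal moves → stalemate.

stalemate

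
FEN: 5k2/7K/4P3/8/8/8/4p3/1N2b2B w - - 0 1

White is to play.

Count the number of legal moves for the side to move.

White to move; king on h7.
In check: no.
Legal moves: Kh8, Kh6, Kg6, Ba8, Bb7, Bc6, Bd5, Be4, Bf3, Bg2, Nc3, Na3, Nd2, e7+.
Count: 14.

14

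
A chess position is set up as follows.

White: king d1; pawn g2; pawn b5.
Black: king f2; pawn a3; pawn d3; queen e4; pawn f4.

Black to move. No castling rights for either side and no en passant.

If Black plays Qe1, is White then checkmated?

yes

After Qe1: white king on d1; in check: yes, from the black queen on e1.
King squares — c1: attacked by Qe1; e1: attacked by Kf2; c2: attacked by Pd3; d2: attacked by Qe1; e2: attacked by Qe1.
White has no legal moves → checkmate.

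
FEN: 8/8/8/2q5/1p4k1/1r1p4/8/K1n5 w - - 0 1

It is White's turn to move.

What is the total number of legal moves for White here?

0

White to move; king on a1.
In check: no.
Legal moves: none.
Count: 0.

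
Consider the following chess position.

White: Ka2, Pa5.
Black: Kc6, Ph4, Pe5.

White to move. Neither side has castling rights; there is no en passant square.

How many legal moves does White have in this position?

6

White to move; king on a2.
In check: no.
Legal moves: Kb3, Ka3, Kb2, Kb1, Ka1, a6.
Count: 6.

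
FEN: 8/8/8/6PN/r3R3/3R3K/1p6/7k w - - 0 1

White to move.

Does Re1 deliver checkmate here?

yes

After Re1: black king on h1; in check: yes, from the white rook on e1.
King squares — g1: attacked by Re1; g2: attacked by Kh3; h2: attacked by Kh3.
Black has no legal moves → checkmate.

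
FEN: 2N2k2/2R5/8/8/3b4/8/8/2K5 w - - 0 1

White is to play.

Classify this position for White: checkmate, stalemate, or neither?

White to move; white king on c1.
In check: no.
Legal moves for White include: Ne7, Na7, Nd6, Nb6, Rh7, Rg7, Rf7+, Re7, Rd7, Rb7, Ra7, Rc6, Rc5, Rc4, Rc3, Rc2, Kd2, Kc2, ... (list truncated; more exist).
White has legal moves and is not in check → neither.

neither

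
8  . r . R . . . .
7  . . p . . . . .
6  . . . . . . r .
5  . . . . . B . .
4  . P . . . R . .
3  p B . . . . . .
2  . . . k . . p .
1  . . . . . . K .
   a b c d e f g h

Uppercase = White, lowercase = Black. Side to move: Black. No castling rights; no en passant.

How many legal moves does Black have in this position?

Black to move; king on d2.
In check: yes, from the white rook on d8.
Legal moves: Ke3, Kc3, Ke2, Ke1, Kc1, Rxd8, Rd6.
Count: 7.

7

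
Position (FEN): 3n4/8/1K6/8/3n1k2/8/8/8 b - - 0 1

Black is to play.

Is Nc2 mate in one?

no

After Nc2: white king on b6; in check: no.
White is not in check, so this cannot be checkmate.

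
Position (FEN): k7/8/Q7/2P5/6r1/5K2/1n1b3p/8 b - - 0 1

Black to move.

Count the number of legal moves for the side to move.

Black to move; king on a8.
In check: yes, from the white queen on a6.
Legal moves: Kb8.
Count: 1.

1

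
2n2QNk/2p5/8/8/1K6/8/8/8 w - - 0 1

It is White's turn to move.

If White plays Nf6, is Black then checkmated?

After Nf6: black king on h8; in check: yes, from the white queen on f8.
King squares — g7: attacked by Qf8; h7: attacked by Nf6; g8: attacked by Nf6.
Black has no legal moves → checkmate.

yes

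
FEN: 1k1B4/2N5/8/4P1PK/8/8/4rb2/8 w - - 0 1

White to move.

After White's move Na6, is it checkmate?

no

After Na6: black king on b8; in check: yes, from the white knight on a6.
Black has 4 legal replies: Kc8, Ka8, Kb7, Ka7.
In check but a legal move exists → not checkmate.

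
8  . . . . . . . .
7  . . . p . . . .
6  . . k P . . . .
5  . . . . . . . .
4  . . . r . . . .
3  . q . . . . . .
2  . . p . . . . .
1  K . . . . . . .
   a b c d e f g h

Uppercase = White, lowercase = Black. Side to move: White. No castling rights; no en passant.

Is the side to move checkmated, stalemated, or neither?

White to move; white king on a1.
In check: no.
King squares — b1: attacked by Pc2; a2: attacked by Qb3; b2: attacked by Qb3.
Legal moves for White: none.
Not in check and no legal moves → stalemate.

stalemate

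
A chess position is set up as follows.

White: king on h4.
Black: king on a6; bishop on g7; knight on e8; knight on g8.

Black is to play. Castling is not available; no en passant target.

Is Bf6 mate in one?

After Bf6: white king on h4; in check: yes, from the black bishop on f6.
White has 4 legal replies: Kh5, Kg4, Kh3, Kg3.
In check but a legal move exists → not checkmate.

no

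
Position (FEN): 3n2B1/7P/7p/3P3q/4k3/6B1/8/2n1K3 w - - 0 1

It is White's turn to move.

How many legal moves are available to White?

18

White to move; king on e1.
In check: no.
Legal moves: Bf7, Be6, Bb8, Bc7, Bd6, Be5, Bh4, Bf4, Bh2, Bf2, Kf2, Kd2, Kf1, h8=Q, h8=R, h8=B, h8=N, d6.
Count: 18.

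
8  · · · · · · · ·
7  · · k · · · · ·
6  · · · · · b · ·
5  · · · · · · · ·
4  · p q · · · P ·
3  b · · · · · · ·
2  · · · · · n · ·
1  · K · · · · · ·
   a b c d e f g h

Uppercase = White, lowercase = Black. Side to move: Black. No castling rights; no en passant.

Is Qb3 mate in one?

After Qb3: white king on b1; in check: yes, from the black queen on b3.
King squares — a1: attacked by Bf6; c1: attacked by Ba3; a2: attacked by Qb3; b2: attacked by Ba3; c2: attacked by Qb3.
White has no legal moves → checkmate.

yes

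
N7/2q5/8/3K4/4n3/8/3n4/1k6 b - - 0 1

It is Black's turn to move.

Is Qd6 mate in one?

After Qd6: white king on d5; in check: yes, from the black queen on d6.
King squares — c4: attacked by Nd2; d4: attacked by Qd6; e4: attacked by Nd2; c5: attacked by Ne4; e5: attacked by Qd6; c6: attacked by Qd6; d6: attacked by Ne4; e6: attacked by Qd6.
White has no legal moves → checkmate.

yes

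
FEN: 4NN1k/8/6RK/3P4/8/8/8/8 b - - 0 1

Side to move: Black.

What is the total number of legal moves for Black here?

Black to move; king on h8.
In check: no.
Legal moves: none.
Count: 0.

0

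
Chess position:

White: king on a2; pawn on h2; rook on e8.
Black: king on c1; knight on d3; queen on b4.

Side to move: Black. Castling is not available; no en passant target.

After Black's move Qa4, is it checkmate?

After Qa4: white king on a2; in check: yes, from the black queen on a4.
King squares — a1: attacked by Qa4; b1: attacked by Kc1; b2: attacked by Kc1; a3: attacked by Qa4; b3: attacked by Qa4.
White has no legal moves → checkmate.

yes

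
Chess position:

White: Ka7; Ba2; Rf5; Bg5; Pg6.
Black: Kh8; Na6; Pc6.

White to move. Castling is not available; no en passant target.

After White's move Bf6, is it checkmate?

yes

After Bf6: black king on h8; in check: yes, from the white bishop on f6.
King squares — g7: attacked by Bf6; h7: attacked by Pg6; g8: attacked by Ba2.
Black has no legal moves → checkmate.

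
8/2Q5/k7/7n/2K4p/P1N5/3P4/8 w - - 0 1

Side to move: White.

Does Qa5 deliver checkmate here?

After Qa5: black king on a6; in check: yes, from the white queen on a5.
Black has 2 legal replies: Kb7, Kxa5.
In check but a legal move exists → not checkmate.

no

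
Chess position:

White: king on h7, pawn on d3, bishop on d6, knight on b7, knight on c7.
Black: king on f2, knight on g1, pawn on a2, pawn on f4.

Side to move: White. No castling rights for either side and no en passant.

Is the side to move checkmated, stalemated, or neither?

White to move; white king on h7.
In check: no.
Legal moves for White include: Kh8, Kg8, Kg7, Kh6, Kg6, Ne8, Na8, Ne6, Na6, Nd5, Nb5, Nd8, Nc5, Na5, Bf8, Be7, Be5, Bc5+, ... (list truncated; more exist).
White has legal moves and is not in check → neither.

neither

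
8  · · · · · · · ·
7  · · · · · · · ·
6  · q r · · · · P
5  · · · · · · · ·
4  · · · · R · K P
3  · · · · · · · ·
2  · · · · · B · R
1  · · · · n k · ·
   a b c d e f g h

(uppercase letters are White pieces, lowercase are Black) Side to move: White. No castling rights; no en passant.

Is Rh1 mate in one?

After Rh1: black king on f1; in check: yes, from the white rook on h1.
Black has 2 legal replies: Kg2, Kxf2.
In check but a legal move exists → not checkmate.

no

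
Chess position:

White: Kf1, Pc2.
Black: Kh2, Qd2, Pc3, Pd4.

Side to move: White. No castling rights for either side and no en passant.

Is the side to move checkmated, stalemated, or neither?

stalemate

White to move; white king on f1.
In check: no.
King squares — e1: attacked by Qd2; g1: attacked by Kh2; e2: attacked by Qd2; f2: attacked by Qd2; g2: attacked by Qd2.
Legal moves for White: none.
Not in check and no legal moves → stalemate.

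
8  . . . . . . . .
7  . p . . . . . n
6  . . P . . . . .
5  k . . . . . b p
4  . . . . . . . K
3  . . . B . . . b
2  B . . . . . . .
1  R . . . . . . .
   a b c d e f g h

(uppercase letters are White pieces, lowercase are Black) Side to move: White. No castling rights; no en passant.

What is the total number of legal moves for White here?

3

White to move; king on h4.
In check: yes, from the black bishop on g5.
Legal moves: Kxh5, Kxh3, Kg3.
Count: 3.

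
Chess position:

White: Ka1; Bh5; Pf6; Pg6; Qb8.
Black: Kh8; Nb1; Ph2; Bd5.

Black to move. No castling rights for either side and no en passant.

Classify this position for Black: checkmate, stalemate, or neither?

Black to move; black king on h8.
In check: yes, from the white queen on b8.
King squares — g7: attacked by Pf6; h7: attacked by Pg6; g8: attacked by Qb8.
Legal moves for Black: Bg8.
Black is in check but has 1 legal move → neither.

neither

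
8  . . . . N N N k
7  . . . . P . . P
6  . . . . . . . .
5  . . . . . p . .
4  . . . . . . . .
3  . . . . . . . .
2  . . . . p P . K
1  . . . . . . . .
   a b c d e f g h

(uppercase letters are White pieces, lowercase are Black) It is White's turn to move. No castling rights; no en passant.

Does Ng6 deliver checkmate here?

no

After Ng6: black king on h8; in check: yes, from the white knight on g6.
Black has 1 legal reply: Kxh7.
In check but a legal move exists → not checkmate.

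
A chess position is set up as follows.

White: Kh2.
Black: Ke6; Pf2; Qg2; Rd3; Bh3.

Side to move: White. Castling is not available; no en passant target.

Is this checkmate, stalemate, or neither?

checkmate

White to move; white king on h2.
In check: yes, from the black queen on g2.
King squares — g1: attacked by Pf2; h1: attacked by Qg2; g2: attacked by Bh3; g3: attacked by Qg2; h3: attacked by Qg2.
Legal moves for White: none.
In check with no legal moves → checkmate.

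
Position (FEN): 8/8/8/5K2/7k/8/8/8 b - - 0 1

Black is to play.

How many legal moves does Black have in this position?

3

Black to move; king on h4.
In check: no.
Legal moves: Kh5, Kh3, Kg3.
Count: 3.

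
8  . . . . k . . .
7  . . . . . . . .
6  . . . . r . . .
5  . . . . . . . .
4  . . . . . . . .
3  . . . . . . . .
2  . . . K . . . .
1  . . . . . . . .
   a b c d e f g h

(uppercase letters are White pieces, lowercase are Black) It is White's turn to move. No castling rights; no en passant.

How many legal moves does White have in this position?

White to move; king on d2.
In check: no.
Legal moves: Kd3, Kc3, Kc2, Kd1, Kc1.
Count: 5.

5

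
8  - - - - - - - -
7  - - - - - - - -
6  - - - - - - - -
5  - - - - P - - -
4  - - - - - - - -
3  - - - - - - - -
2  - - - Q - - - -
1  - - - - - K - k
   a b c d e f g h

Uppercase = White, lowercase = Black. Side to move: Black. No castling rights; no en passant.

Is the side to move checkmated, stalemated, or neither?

Black to move; black king on h1.
In check: no.
King squares — g1: attacked by Kf1; g2: attacked by Kf1; h2: attacked by Qd2.
Legal moves for Black: none.
Not in check and no legal moves → stalemate.

stalemate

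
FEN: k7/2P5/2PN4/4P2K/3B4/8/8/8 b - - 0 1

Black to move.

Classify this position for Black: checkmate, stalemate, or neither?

stalemate

Black to move; black king on a8.
In check: no.
King squares — a7: attacked by Bd4; b7: attacked by Pc6; b8: attacked by Pc7.
Legal moves for Black: none.
Not in check and no legal moves → stalemate.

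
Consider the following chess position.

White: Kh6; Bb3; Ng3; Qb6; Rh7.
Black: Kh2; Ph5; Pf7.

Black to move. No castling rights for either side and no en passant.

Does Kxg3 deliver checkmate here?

After Kxg3: white king on h6; in check: no.
White is not in check, so this cannot be checkmate.

no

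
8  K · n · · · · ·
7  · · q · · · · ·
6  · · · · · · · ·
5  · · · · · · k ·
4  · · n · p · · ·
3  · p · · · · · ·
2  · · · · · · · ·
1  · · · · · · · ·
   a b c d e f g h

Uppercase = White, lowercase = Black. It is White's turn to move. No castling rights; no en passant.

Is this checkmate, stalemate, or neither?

White to move; white king on a8.
In check: no.
King squares — a7: attacked by Qc7; b7: attacked by Qc7; b8: attacked by Qc7.
Legal moves for White: none.
Not in check and no legal moves → stalemate.

stalemate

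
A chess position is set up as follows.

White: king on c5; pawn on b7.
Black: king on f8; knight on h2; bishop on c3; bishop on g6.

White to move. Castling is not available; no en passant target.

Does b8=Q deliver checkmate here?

no

After b8=Q: black king on f8; in check: yes, from the white queen on b8.
Black has 4 legal replies: Kg7, Kf7, Ke7, Be8.
In check but a legal move exists → not checkmate.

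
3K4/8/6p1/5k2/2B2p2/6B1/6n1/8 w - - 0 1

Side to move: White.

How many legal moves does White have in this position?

21

White to move; king on d8.
In check: no.
Legal moves: Ke8, Kc8, Ke7, Kd7, Kc7, Bg8, Bf7, Be6+, Ba6, Bd5, Bb5, Bd3+, Bb3, Be2, Ba2, Bf1, Bh4, Bxf4, Bh2, Bf2, Be1.
Count: 21.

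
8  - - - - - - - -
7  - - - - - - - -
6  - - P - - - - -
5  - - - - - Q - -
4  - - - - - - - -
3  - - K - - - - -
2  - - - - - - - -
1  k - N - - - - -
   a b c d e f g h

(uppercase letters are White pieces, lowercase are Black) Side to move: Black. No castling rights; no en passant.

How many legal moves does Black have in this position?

0

Black to move; king on a1.
In check: no.
Legal moves: none.
Count: 0.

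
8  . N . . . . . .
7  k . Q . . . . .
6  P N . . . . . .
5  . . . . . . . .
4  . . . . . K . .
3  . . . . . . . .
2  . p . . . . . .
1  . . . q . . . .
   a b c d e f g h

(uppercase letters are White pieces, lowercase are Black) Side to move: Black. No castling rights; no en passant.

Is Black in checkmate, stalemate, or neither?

checkmate

Black to move; black king on a7.
In check: yes, from the white queen on c7.
King squares — a6: attacked by Nb8; b6: attacked by Qc7; b7: attacked by Pa6; a8: attacked by Nb6; b8: attacked by Qc7.
Legal moves for Black: none.
In check with no legal moves → checkmate.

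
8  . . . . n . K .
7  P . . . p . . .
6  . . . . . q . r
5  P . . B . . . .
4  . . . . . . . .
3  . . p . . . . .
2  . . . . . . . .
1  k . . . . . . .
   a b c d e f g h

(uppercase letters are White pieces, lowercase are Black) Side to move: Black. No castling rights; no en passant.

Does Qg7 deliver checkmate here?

After Qg7: white king on g8; in check: yes, from the black queen on g7.
King squares — f7: attacked by Qg7; g7: attacked by Ne8; h7: attacked by Rh6; f8: attacked by Qg7; h8: attacked by Rh6.
White has no legal moves → checkmate.

yes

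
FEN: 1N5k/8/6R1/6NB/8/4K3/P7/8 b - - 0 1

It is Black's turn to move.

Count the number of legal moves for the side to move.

0

Black to move; king on h8.
In check: no.
Legal moves: none.
Count: 0.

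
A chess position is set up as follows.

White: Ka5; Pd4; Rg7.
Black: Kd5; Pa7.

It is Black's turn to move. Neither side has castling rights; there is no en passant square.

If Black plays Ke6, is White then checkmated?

no

After Ke6: white king on a5; in check: no.
White is not in check, so this cannot be checkmate.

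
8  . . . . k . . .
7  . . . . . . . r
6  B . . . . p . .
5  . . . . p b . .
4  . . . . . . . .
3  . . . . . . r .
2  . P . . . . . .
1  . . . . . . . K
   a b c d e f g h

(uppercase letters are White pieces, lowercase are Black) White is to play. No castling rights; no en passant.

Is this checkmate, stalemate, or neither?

White to move; white king on h1.
In check: yes, from the black rook on h7.
King squares — g1: attacked by Rg3; g2: attacked by Rg3; h2: attacked by Rh7.
Legal moves for White: none.
In check with no legal moves → checkmate.

checkmate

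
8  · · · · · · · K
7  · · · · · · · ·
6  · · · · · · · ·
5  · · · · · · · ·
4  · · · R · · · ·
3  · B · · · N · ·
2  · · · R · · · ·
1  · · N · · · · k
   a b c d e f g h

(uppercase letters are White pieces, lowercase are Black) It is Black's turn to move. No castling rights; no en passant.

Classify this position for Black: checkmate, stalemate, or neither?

Black to move; black king on h1.
In check: no.
King squares — g1: attacked by Nf3; g2: attacked by Rd2; h2: attacked by Rd2.
Legal moves for Black: none.
Not in check and no legal moves → stalemate.

stalemate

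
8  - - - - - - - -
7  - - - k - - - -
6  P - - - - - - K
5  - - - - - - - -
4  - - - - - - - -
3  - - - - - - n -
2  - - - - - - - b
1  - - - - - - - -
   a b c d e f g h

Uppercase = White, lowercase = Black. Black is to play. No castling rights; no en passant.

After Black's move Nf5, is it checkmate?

After Nf5: white king on h6; in check: yes, from the black knight on f5.
White has 4 legal replies: Kh7, Kg6, Kh5, Kg5.
In check but a legal move exists → not checkmate.

no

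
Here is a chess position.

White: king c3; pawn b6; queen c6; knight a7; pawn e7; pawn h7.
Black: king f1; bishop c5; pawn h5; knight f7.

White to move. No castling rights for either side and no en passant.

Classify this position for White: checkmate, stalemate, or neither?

neither

White to move; white king on c3.
In check: no.
Legal moves for White include: Nc8, Nb5, Qe8, Qc8, Qa8, Qd7, Qc7, Qb7, Qh6, Qg6, Qf6+, Qe6, Qd6, Qd5, Qxc5, Qb5+, Qe4, Qa4, ... (list truncated; more exist).
White has legal moves and is not in check → neither.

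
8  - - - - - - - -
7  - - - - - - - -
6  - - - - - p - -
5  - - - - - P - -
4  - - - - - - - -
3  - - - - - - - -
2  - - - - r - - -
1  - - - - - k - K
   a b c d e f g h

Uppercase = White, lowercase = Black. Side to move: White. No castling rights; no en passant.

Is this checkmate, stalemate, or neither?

stalemate

White to move; white king on h1.
In check: no.
King squares — g1: attacked by Kf1; g2: attacked by Kf1; h2: attacked by Re2.
Legal moves for White: none.
Not in check and no legal moves → stalemate.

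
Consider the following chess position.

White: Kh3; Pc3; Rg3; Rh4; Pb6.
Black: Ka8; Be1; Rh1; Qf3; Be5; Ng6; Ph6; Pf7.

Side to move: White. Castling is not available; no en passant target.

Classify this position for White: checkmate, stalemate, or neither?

White to move; white king on h3.
In check: yes, from the black rook on h1.
King squares — g2: attacked by Qf3; h2: attacked by Rh1; g3: own rook; g4: attacked by Qf3; h4: own rook.
Legal moves for White: none.
In check with no legal moves → checkmate.

checkmate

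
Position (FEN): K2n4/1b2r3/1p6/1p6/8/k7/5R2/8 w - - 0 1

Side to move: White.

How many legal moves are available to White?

White to move; king on a8.
In check: yes, from the black bishop on b7.
Legal moves: Kb8, Ka7.
Count: 2.

2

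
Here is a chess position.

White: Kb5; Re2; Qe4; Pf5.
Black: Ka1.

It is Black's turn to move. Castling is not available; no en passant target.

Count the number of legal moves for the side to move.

Black to move; king on a1.
In check: no.
Legal moves: none.
Count: 0.

0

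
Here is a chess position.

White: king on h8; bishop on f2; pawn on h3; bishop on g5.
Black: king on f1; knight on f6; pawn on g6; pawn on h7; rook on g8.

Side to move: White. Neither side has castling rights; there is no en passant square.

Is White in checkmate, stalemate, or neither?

checkmate

White to move; white king on h8.
In check: yes, from the black rook on g8.
King squares — g7: attacked by Rg8; h7: attacked by Nf6; g8: attacked by Nf6.
Legal moves for White: none.
In check with no legal moves → checkmate.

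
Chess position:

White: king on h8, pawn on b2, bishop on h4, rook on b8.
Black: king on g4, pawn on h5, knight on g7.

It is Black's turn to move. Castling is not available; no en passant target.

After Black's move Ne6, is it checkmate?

no

After Ne6: white king on h8; in check: no.
White is not in check, so this cannot be checkmate.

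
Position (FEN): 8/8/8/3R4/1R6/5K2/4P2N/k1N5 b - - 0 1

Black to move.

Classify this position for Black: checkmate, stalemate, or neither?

stalemate

Black to move; black king on a1.
In check: no.
King squares — b1: attacked by Rb4; a2: attacked by Nc1; b2: attacked by Rb4.
Legal moves for Black: none.
Not in check and no legal moves → stalemate.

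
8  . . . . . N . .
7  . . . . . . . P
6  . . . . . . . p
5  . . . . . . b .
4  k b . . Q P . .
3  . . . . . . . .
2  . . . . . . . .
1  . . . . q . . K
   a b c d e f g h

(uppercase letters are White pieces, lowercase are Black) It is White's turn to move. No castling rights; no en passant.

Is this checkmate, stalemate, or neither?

White to move; white king on h1.
In check: yes, from the black queen on e1.
Legal moves for White: Kh2, Kg2, Qxe1.
White is in check but has 3 legal moves → neither.

neither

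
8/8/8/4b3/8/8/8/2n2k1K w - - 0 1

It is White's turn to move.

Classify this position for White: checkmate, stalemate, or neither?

stalemate

White to move; white king on h1.
In check: no.
King squares — g1: attacked by Kf1; g2: attacked by Kf1; h2: attacked by Be5.
Legal moves for White: none.
Not in check and no legal moves → stalemate.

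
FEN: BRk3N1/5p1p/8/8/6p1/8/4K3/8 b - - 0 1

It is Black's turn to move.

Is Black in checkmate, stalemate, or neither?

neither

Black to move; black king on c8.
In check: yes, from the white rook on b8.
Legal moves for Black: Kxb8, Kd7, Kc7.
Black is in check but has 3 legal moves → neither.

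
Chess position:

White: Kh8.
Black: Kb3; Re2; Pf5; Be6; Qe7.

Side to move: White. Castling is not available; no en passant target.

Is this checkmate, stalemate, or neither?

White to move; white king on h8.
In check: no.
King squares — g7: attacked by Qe7; h7: attacked by Qe7; g8: attacked by Be6.
Legal moves for White: none.
Not in check and no legal moves → stalemate.

stalemate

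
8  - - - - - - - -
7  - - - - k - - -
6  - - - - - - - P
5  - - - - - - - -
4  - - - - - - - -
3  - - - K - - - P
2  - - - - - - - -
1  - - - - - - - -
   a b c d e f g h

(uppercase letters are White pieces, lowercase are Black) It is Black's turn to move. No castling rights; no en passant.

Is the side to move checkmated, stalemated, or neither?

neither

Black to move; black king on e7.
In check: no.
Legal moves for Black: Kf8, Ke8, Kd8, Kf7, Kd7, Kf6, Ke6, Kd6.
Black has 8 legal moves and is not in check → neither.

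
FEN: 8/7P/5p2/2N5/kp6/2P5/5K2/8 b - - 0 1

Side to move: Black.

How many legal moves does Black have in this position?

3

Black to move; king on a4.
In check: yes, from the white knight on c5.
Legal moves: Kb5, Ka5, Ka3.
Count: 3.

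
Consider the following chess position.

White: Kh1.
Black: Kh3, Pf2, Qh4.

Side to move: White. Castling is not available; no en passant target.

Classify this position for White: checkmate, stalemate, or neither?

stalemate

White to move; white king on h1.
In check: no.
King squares — g1: attacked by Pf2; g2: attacked by Kh3; h2: attacked by Kh3.
Legal moves for White: none.
Not in check and no legal moves → stalemate.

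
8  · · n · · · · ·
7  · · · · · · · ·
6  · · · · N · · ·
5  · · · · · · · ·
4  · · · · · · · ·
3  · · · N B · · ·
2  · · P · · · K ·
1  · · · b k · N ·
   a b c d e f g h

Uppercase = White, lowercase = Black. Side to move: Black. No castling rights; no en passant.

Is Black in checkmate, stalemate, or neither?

checkmate

Black to move; black king on e1.
In check: yes, from the white knight on d3.
King squares — d1: own bishop; f1: attacked by Kg2; d2: attacked by Be3; e2: attacked by Ng1; f2: attacked by Kg2.
Legal moves for Black: none.
In check with no legal moves → checkmate.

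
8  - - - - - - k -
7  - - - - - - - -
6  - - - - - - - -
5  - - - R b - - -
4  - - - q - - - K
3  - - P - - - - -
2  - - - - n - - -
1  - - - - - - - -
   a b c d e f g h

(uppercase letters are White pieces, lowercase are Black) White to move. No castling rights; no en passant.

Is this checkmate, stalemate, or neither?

White to move; white king on h4.
In check: yes, from the black queen on d4.
King squares — g3: attacked by Ne2; h3: available; g4: attacked by Qd4; g5: available; h5: available.
Legal moves for White: Kh5, Kg5, Kh3, Rxd4, cxd4.
White is in check but has 5 legal moves → neither.

neither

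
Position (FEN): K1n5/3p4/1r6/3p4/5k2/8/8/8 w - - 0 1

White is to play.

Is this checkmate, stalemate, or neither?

White to move; white king on a8.
In check: no.
King squares — a7: attacked by Nc8; b7: attacked by Rb6; b8: attacked by Rb6.
Legal moves for White: none.
Not in check and no legal moves → stalemate.

stalemate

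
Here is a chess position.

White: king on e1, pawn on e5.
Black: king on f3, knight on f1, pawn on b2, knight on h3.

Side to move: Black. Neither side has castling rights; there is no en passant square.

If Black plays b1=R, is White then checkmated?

yes

After b1=R: white king on e1; in check: yes, from the black rook on b1.
King squares — d1: attacked by Rb1; f1: attacked by Rb1; d2: attacked by Nf1; e2: attacked by Kf3; f2: attacked by Kf3.
White has no legal moves → checkmate.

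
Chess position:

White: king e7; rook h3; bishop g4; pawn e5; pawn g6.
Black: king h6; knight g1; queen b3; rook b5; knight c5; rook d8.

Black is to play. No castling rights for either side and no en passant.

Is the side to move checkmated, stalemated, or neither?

neither

Black to move; black king on h6.
In check: yes, from the white rook on h3.
King squares — g5: available; h5: attacked by Rh3; g6: available; g7: available; h7: attacked by Rh3.
Legal moves for Black: Kg7, Kxg6, Kg5, Qxh3, Nxh3.
Black is in check but has 5 legal moves → neither.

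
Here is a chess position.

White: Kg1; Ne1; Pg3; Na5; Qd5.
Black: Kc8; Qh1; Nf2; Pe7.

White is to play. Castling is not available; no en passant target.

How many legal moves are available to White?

White to move; king on g1.
In check: yes, from the black queen on h1.
Legal moves: Kxf2, Qxh1.
Count: 2.

2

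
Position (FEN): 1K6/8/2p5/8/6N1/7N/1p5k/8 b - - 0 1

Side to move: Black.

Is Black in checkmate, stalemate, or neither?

Black to move; black king on h2.
In check: yes, from the white knight on g4.
Legal moves for Black: Kxh3, Kg3, Kg2, Kh1.
Black is in check but has 4 legal moves → neither.

neither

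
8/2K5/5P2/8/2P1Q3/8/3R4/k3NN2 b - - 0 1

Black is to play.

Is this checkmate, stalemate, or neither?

stalemate

Black to move; black king on a1.
In check: no.
King squares — b1: attacked by Qe4; a2: attacked by Rd2; b2: attacked by Rd2.
Legal moves for Black: none.
Not in check and no legal moves → stalemate.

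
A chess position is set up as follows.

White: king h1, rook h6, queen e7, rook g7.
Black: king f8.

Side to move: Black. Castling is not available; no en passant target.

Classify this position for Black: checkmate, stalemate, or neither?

checkmate

Black to move; black king on f8.
In check: yes, from the white queen on e7.
King squares — e7: attacked by Rg7; f7: attacked by Qe7; g7: attacked by Qe7; e8: attacked by Qe7; g8: attacked by Rg7.
Legal moves for Black: none.
In check with no legal moves → checkmate.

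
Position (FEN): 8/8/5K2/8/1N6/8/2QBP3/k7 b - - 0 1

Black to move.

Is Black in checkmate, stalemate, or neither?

stalemate

Black to move; black king on a1.
In check: no.
King squares — b1: attacked by Qc2; a2: attacked by Qc2; b2: attacked by Qc2.
Legal moves for Black: none.
Not in check and no legal moves → stalemate.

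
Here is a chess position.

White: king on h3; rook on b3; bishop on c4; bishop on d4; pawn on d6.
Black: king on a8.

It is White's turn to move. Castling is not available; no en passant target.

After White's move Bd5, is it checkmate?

After Bd5: black king on a8; in check: yes, from the white bishop on d5.
King squares — a7: attacked by Bd4; b7: attacked by Rb3; b8: attacked by Rb3.
Black has no legal moves → checkmate.

yes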